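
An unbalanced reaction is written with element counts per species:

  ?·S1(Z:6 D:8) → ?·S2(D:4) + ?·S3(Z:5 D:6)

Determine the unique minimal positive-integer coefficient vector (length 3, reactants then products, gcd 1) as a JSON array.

Z: 5·6 = 30 | 1·0+6·5 = 30
D: 5·8 = 40 | 1·4+6·6 = 40
gcd(5,1,6) = 1

Coefficients: [5, 1, 6]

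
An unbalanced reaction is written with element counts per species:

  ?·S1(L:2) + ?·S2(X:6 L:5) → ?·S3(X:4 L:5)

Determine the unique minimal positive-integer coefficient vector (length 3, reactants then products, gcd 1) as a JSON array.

Coefficients: [5, 4, 6]

X: 5·0+4·6 = 24 | 6·4 = 24
L: 5·2+4·5 = 30 | 6·5 = 30
gcd(5,4,6) = 1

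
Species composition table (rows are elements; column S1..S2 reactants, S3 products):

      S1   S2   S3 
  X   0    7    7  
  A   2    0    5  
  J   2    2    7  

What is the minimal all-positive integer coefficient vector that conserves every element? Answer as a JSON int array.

X: 5·0+2·7 = 14 | 2·7 = 14
A: 5·2+2·0 = 10 | 2·5 = 10
J: 5·2+2·2 = 14 | 2·7 = 14
gcd(5,2,2) = 1

Coefficients: [5, 2, 2]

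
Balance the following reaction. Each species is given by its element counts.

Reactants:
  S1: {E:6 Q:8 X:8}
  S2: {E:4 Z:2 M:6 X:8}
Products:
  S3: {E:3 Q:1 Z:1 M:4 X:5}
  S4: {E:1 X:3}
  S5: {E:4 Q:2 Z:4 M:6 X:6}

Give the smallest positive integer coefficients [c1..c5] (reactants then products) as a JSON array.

Coefficients: [1, 5, 6, 4, 1]

E: 1·6+5·4 = 26 | 6·3+4·1+1·4 = 26
Q: 1·8+5·0 = 8 | 6·1+4·0+1·2 = 8
Z: 1·0+5·2 = 10 | 6·1+4·0+1·4 = 10
M: 1·0+5·6 = 30 | 6·4+4·0+1·6 = 30
X: 1·8+5·8 = 48 | 6·5+4·3+1·6 = 48
gcd(1,5,6,4,1) = 1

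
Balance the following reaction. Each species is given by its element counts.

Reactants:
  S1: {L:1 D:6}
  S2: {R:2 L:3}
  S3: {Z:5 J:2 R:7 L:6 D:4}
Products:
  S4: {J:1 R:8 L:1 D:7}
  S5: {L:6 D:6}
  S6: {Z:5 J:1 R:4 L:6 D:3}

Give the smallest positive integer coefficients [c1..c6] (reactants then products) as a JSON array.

Coefficients: [5, 5, 2, 2, 3, 2]

Z: 5·0+5·0+2·5 = 10 | 2·0+3·0+2·5 = 10
J: 5·0+5·0+2·2 = 4 | 2·1+3·0+2·1 = 4
R: 5·0+5·2+2·7 = 24 | 2·8+3·0+2·4 = 24
L: 5·1+5·3+2·6 = 32 | 2·1+3·6+2·6 = 32
D: 5·6+5·0+2·4 = 38 | 2·7+3·6+2·3 = 38
gcd(5,5,2,2,3,2) = 1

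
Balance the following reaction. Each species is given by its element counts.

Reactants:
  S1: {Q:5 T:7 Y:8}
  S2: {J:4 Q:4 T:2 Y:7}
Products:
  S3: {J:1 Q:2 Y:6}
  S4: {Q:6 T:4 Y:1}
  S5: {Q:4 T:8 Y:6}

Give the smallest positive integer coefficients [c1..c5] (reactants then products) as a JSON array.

J: 6·0+1·4 = 4 | 4·1+1·0+5·0 = 4
Q: 6·5+1·4 = 34 | 4·2+1·6+5·4 = 34
T: 6·7+1·2 = 44 | 4·0+1·4+5·8 = 44
Y: 6·8+1·7 = 55 | 4·6+1·1+5·6 = 55
gcd(6,1,4,1,5) = 1

Coefficients: [6, 1, 4, 1, 5]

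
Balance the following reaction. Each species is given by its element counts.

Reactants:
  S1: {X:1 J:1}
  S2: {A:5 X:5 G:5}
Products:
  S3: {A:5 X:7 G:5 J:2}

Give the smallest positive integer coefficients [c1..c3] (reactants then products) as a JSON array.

A: 2·0+1·5 = 5 | 1·5 = 5
X: 2·1+1·5 = 7 | 1·7 = 7
G: 2·0+1·5 = 5 | 1·5 = 5
J: 2·1+1·0 = 2 | 1·2 = 2
gcd(2,1,1) = 1

Coefficients: [2, 1, 1]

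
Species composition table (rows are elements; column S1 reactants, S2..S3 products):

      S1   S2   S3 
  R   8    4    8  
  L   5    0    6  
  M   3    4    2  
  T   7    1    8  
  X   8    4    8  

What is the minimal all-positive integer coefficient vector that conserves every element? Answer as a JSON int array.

R: 6·8 = 48 | 2·4+5·8 = 48
L: 6·5 = 30 | 2·0+5·6 = 30
M: 6·3 = 18 | 2·4+5·2 = 18
T: 6·7 = 42 | 2·1+5·8 = 42
X: 6·8 = 48 | 2·4+5·8 = 48
gcd(6,2,5) = 1

Coefficients: [6, 2, 5]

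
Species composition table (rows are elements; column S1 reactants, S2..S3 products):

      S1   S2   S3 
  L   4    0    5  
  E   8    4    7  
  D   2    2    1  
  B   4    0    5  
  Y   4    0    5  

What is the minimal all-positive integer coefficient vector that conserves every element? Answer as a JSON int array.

Coefficients: [5, 3, 4]

L: 5·4 = 20 | 3·0+4·5 = 20
E: 5·8 = 40 | 3·4+4·7 = 40
D: 5·2 = 10 | 3·2+4·1 = 10
B: 5·4 = 20 | 3·0+4·5 = 20
Y: 5·4 = 20 | 3·0+4·5 = 20
gcd(5,3,4) = 1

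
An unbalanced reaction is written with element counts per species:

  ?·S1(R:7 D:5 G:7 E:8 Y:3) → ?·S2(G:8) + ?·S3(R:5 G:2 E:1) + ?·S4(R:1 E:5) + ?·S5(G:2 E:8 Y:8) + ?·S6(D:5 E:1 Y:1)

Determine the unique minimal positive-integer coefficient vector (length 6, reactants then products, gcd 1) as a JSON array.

Coefficients: [4, 2, 5, 3, 1, 4]

R: 4·7 = 28 | 2·0+5·5+3·1+1·0+4·0 = 28
D: 4·5 = 20 | 2·0+5·0+3·0+1·0+4·5 = 20
G: 4·7 = 28 | 2·8+5·2+3·0+1·2+4·0 = 28
E: 4·8 = 32 | 2·0+5·1+3·5+1·8+4·1 = 32
Y: 4·3 = 12 | 2·0+5·0+3·0+1·8+4·1 = 12
gcd(4,2,5,3,1,4) = 1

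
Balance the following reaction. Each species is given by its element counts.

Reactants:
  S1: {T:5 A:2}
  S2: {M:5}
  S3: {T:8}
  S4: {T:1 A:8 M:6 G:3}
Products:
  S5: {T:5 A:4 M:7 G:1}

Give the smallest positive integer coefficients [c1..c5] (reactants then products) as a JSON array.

T: 4·5+6·0+1·8+2·1 = 30 | 6·5 = 30
A: 4·2+6·0+1·0+2·8 = 24 | 6·4 = 24
M: 4·0+6·5+1·0+2·6 = 42 | 6·7 = 42
G: 4·0+6·0+1·0+2·3 = 6 | 6·1 = 6
gcd(4,6,1,2,6) = 1

Coefficients: [4, 6, 1, 2, 6]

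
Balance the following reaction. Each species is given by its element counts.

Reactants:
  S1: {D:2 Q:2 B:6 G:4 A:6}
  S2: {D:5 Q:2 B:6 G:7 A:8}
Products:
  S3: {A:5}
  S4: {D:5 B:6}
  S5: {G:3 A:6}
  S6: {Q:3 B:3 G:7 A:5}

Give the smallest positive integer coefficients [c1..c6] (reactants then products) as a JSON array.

Coefficients: [5, 4, 4, 6, 2, 6]

D: 5·2+4·5 = 30 | 4·0+6·5+2·0+6·0 = 30
Q: 5·2+4·2 = 18 | 4·0+6·0+2·0+6·3 = 18
B: 5·6+4·6 = 54 | 4·0+6·6+2·0+6·3 = 54
G: 5·4+4·7 = 48 | 4·0+6·0+2·3+6·7 = 48
A: 5·6+4·8 = 62 | 4·5+6·0+2·6+6·5 = 62
gcd(5,4,4,6,2,6) = 1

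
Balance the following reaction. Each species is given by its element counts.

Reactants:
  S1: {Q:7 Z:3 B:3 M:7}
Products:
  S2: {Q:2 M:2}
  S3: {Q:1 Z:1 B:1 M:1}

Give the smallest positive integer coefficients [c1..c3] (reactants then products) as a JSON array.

Coefficients: [1, 2, 3]

Q: 1·7 = 7 | 2·2+3·1 = 7
Z: 1·3 = 3 | 2·0+3·1 = 3
B: 1·3 = 3 | 2·0+3·1 = 3
M: 1·7 = 7 | 2·2+3·1 = 7
gcd(1,2,3) = 1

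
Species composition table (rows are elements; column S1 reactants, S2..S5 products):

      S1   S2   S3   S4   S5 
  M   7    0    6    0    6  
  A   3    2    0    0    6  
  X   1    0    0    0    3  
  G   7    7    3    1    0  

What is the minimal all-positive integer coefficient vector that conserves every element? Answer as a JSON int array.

M: 6·7 = 42 | 3·0+5·6+6·0+2·6 = 42
A: 6·3 = 18 | 3·2+5·0+6·0+2·6 = 18
X: 6·1 = 6 | 3·0+5·0+6·0+2·3 = 6
G: 6·7 = 42 | 3·7+5·3+6·1+2·0 = 42
gcd(6,3,5,6,2) = 1

Coefficients: [6, 3, 5, 6, 2]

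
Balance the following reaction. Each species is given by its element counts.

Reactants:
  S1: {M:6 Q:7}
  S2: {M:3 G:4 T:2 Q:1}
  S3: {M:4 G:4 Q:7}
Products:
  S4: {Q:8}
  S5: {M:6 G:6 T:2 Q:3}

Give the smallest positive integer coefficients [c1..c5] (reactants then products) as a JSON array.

Coefficients: [1, 6, 3, 2, 6]

M: 1·6+6·3+3·4 = 36 | 2·0+6·6 = 36
G: 1·0+6·4+3·4 = 36 | 2·0+6·6 = 36
T: 1·0+6·2+3·0 = 12 | 2·0+6·2 = 12
Q: 1·7+6·1+3·7 = 34 | 2·8+6·3 = 34
gcd(1,6,3,2,6) = 1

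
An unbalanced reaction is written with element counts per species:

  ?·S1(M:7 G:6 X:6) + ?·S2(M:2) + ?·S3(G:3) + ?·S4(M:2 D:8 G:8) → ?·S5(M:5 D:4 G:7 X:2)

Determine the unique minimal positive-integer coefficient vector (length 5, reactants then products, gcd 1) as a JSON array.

Coefficients: [2, 5, 2, 3, 6]

M: 2·7+5·2+2·0+3·2 = 30 | 6·5 = 30
D: 2·0+5·0+2·0+3·8 = 24 | 6·4 = 24
G: 2·6+5·0+2·3+3·8 = 42 | 6·7 = 42
X: 2·6+5·0+2·0+3·0 = 12 | 6·2 = 12
gcd(2,5,2,3,6) = 1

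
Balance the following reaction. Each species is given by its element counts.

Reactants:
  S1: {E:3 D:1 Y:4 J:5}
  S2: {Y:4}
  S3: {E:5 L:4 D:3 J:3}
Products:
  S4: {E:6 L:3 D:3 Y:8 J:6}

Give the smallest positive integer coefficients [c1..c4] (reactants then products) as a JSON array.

Coefficients: [3, 5, 3, 4]

E: 3·3+5·0+3·5 = 24 | 4·6 = 24
L: 3·0+5·0+3·4 = 12 | 4·3 = 12
D: 3·1+5·0+3·3 = 12 | 4·3 = 12
Y: 3·4+5·4+3·0 = 32 | 4·8 = 32
J: 3·5+5·0+3·3 = 24 | 4·6 = 24
gcd(3,5,3,4) = 1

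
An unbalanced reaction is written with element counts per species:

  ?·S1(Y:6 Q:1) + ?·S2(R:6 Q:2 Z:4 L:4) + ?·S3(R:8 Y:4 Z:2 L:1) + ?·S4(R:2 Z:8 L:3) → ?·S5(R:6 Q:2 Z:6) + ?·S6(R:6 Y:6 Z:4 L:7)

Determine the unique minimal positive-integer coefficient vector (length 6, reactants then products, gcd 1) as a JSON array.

R: 2·0+4·6+3·8+3·2 = 54 | 5·6+4·6 = 54
Y: 2·6+4·0+3·4+3·0 = 24 | 5·0+4·6 = 24
Q: 2·1+4·2+3·0+3·0 = 10 | 5·2+4·0 = 10
Z: 2·0+4·4+3·2+3·8 = 46 | 5·6+4·4 = 46
L: 2·0+4·4+3·1+3·3 = 28 | 5·0+4·7 = 28
gcd(2,4,3,3,5,4) = 1

Coefficients: [2, 4, 3, 3, 5, 4]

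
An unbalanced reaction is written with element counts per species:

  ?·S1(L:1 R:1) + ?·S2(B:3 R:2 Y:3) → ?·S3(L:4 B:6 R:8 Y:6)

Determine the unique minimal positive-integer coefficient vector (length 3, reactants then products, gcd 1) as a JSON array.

L: 4·1+2·0 = 4 | 1·4 = 4
B: 4·0+2·3 = 6 | 1·6 = 6
R: 4·1+2·2 = 8 | 1·8 = 8
Y: 4·0+2·3 = 6 | 1·6 = 6
gcd(4,2,1) = 1

Coefficients: [4, 2, 1]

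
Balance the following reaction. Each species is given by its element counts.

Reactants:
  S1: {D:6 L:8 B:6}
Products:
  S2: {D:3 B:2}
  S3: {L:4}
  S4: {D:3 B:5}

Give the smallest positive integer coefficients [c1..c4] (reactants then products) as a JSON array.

D: 3·6 = 18 | 4·3+6·0+2·3 = 18
L: 3·8 = 24 | 4·0+6·4+2·0 = 24
B: 3·6 = 18 | 4·2+6·0+2·5 = 18
gcd(3,4,6,2) = 1

Coefficients: [3, 4, 6, 2]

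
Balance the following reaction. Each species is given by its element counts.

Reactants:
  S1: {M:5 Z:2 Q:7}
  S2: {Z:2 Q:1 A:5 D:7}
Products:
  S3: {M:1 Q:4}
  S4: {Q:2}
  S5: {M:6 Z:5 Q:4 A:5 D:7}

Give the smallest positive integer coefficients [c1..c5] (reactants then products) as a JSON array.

M: 6·5+4·0 = 30 | 6·1+3·0+4·6 = 30
Z: 6·2+4·2 = 20 | 6·0+3·0+4·5 = 20
Q: 6·7+4·1 = 46 | 6·4+3·2+4·4 = 46
A: 6·0+4·5 = 20 | 6·0+3·0+4·5 = 20
D: 6·0+4·7 = 28 | 6·0+3·0+4·7 = 28
gcd(6,4,6,3,4) = 1

Coefficients: [6, 4, 6, 3, 4]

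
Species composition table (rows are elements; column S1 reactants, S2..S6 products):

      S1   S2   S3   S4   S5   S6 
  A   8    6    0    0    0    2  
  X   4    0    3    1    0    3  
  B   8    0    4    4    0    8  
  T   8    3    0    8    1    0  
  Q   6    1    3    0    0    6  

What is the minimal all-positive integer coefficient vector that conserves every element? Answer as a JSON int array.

A: 5·8 = 40 | 6·6+4·0+2·0+6·0+2·2 = 40
X: 5·4 = 20 | 6·0+4·3+2·1+6·0+2·3 = 20
B: 5·8 = 40 | 6·0+4·4+2·4+6·0+2·8 = 40
T: 5·8 = 40 | 6·3+4·0+2·8+6·1+2·0 = 40
Q: 5·6 = 30 | 6·1+4·3+2·0+6·0+2·6 = 30
gcd(5,6,4,2,6,2) = 1

Coefficients: [5, 6, 4, 2, 6, 2]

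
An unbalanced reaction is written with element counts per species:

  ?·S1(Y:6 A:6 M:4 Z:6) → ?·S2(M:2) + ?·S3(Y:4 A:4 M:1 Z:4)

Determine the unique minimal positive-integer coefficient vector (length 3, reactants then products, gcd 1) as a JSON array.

Coefficients: [4, 5, 6]

Y: 4·6 = 24 | 5·0+6·4 = 24
A: 4·6 = 24 | 5·0+6·4 = 24
M: 4·4 = 16 | 5·2+6·1 = 16
Z: 4·6 = 24 | 5·0+6·4 = 24
gcd(4,5,6) = 1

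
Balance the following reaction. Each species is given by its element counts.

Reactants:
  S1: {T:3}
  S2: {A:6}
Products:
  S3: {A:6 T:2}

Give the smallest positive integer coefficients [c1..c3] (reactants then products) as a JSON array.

A: 2·0+3·6 = 18 | 3·6 = 18
T: 2·3+3·0 = 6 | 3·2 = 6
gcd(2,3,3) = 1

Coefficients: [2, 3, 3]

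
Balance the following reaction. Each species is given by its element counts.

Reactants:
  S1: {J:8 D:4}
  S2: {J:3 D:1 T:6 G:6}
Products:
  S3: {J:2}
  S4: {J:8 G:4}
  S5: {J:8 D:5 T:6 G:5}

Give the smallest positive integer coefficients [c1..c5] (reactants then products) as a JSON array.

Coefficients: [4, 4, 2, 1, 4]

J: 4·8+4·3 = 44 | 2·2+1·8+4·8 = 44
D: 4·4+4·1 = 20 | 2·0+1·0+4·5 = 20
T: 4·0+4·6 = 24 | 2·0+1·0+4·6 = 24
G: 4·0+4·6 = 24 | 2·0+1·4+4·5 = 24
gcd(4,4,2,1,4) = 1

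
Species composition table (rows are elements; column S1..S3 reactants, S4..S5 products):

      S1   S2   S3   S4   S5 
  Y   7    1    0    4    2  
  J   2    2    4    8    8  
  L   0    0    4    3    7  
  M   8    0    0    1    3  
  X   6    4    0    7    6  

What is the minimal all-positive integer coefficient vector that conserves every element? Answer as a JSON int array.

Coefficients: [1, 5, 5, 2, 2]

Y: 1·7+5·1+5·0 = 12 | 2·4+2·2 = 12
J: 1·2+5·2+5·4 = 32 | 2·8+2·8 = 32
L: 1·0+5·0+5·4 = 20 | 2·3+2·7 = 20
M: 1·8+5·0+5·0 = 8 | 2·1+2·3 = 8
X: 1·6+5·4+5·0 = 26 | 2·7+2·6 = 26
gcd(1,5,5,2,2) = 1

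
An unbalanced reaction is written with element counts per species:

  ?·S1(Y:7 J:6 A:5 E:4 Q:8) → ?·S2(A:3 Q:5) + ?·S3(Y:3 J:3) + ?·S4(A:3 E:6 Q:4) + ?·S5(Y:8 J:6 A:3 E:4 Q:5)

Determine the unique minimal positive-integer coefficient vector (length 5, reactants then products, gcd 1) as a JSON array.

Coefficients: [6, 5, 6, 2, 3]

Y: 6·7 = 42 | 5·0+6·3+2·0+3·8 = 42
J: 6·6 = 36 | 5·0+6·3+2·0+3·6 = 36
A: 6·5 = 30 | 5·3+6·0+2·3+3·3 = 30
E: 6·4 = 24 | 5·0+6·0+2·6+3·4 = 24
Q: 6·8 = 48 | 5·5+6·0+2·4+3·5 = 48
gcd(6,5,6,2,3) = 1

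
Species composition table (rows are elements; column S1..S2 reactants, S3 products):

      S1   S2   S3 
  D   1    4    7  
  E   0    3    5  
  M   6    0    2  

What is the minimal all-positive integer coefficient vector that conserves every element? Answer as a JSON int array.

Coefficients: [1, 5, 3]

D: 1·1+5·4 = 21 | 3·7 = 21
E: 1·0+5·3 = 15 | 3·5 = 15
M: 1·6+5·0 = 6 | 3·2 = 6
gcd(1,5,3) = 1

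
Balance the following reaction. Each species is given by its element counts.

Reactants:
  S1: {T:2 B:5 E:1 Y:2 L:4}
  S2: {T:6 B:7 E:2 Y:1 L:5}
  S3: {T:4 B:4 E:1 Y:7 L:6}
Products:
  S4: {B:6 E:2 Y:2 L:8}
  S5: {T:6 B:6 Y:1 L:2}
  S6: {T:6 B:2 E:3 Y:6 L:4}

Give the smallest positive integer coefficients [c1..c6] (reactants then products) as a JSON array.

T: 2·2+4·6+2·4 = 36 | 3·0+4·6+2·6 = 36
B: 2·5+4·7+2·4 = 46 | 3·6+4·6+2·2 = 46
E: 2·1+4·2+2·1 = 12 | 3·2+4·0+2·3 = 12
Y: 2·2+4·1+2·7 = 22 | 3·2+4·1+2·6 = 22
L: 2·4+4·5+2·6 = 40 | 3·8+4·2+2·4 = 40
gcd(2,4,2,3,4,2) = 1

Coefficients: [2, 4, 2, 3, 4, 2]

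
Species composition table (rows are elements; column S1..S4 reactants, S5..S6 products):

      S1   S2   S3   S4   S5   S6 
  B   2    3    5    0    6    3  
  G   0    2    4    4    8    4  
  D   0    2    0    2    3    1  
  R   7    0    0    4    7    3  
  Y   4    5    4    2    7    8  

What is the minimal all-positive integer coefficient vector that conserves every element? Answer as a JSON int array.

Coefficients: [2, 2, 4, 5, 4, 2]

B: 2·2+2·3+4·5+5·0 = 30 | 4·6+2·3 = 30
G: 2·0+2·2+4·4+5·4 = 40 | 4·8+2·4 = 40
D: 2·0+2·2+4·0+5·2 = 14 | 4·3+2·1 = 14
R: 2·7+2·0+4·0+5·4 = 34 | 4·7+2·3 = 34
Y: 2·4+2·5+4·4+5·2 = 44 | 4·7+2·8 = 44
gcd(2,2,4,5,4,2) = 1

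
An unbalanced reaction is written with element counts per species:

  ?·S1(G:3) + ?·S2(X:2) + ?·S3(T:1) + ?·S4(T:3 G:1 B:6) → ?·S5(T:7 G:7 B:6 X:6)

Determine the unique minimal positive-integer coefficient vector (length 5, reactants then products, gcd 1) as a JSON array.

Coefficients: [2, 3, 4, 1, 1]

T: 2·0+3·0+4·1+1·3 = 7 | 1·7 = 7
G: 2·3+3·0+4·0+1·1 = 7 | 1·7 = 7
B: 2·0+3·0+4·0+1·6 = 6 | 1·6 = 6
X: 2·0+3·2+4·0+1·0 = 6 | 1·6 = 6
gcd(2,3,4,1,1) = 1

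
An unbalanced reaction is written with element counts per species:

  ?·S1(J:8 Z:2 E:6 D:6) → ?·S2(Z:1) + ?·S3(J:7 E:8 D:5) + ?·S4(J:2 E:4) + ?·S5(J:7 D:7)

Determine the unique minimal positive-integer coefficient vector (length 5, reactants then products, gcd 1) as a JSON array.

Coefficients: [2, 4, 1, 1, 1]

J: 2·8 = 16 | 4·0+1·7+1·2+1·7 = 16
Z: 2·2 = 4 | 4·1+1·0+1·0+1·0 = 4
E: 2·6 = 12 | 4·0+1·8+1·4+1·0 = 12
D: 2·6 = 12 | 4·0+1·5+1·0+1·7 = 12
gcd(2,4,1,1,1) = 1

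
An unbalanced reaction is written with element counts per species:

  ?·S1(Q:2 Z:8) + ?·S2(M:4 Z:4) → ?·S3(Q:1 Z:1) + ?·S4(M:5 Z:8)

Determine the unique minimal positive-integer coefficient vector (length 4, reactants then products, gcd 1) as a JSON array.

Q: 2·2+5·0 = 4 | 4·1+4·0 = 4
M: 2·0+5·4 = 20 | 4·0+4·5 = 20
Z: 2·8+5·4 = 36 | 4·1+4·8 = 36
gcd(2,5,4,4) = 1

Coefficients: [2, 5, 4, 4]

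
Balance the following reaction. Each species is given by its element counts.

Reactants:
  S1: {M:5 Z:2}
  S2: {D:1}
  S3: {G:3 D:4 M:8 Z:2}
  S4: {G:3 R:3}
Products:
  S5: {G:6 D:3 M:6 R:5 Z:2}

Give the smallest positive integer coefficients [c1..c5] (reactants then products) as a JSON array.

Coefficients: [2, 5, 1, 5, 3]

G: 2·0+5·0+1·3+5·3 = 18 | 3·6 = 18
D: 2·0+5·1+1·4+5·0 = 9 | 3·3 = 9
M: 2·5+5·0+1·8+5·0 = 18 | 3·6 = 18
R: 2·0+5·0+1·0+5·3 = 15 | 3·5 = 15
Z: 2·2+5·0+1·2+5·0 = 6 | 3·2 = 6
gcd(2,5,1,5,3) = 1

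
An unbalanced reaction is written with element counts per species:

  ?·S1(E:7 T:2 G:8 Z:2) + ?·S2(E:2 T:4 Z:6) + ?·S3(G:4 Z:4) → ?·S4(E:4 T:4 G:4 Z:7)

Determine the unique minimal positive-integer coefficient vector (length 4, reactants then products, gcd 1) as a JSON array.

E: 2·7+5·2+2·0 = 24 | 6·4 = 24
T: 2·2+5·4+2·0 = 24 | 6·4 = 24
G: 2·8+5·0+2·4 = 24 | 6·4 = 24
Z: 2·2+5·6+2·4 = 42 | 6·7 = 42
gcd(2,5,2,6) = 1

Coefficients: [2, 5, 2, 6]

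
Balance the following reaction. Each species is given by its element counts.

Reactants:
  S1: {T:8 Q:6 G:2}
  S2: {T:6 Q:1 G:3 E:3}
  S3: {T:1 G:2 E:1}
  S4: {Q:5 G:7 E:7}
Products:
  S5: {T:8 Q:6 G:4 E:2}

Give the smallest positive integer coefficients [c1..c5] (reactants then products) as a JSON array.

T: 5·8+1·6+2·1+1·0 = 48 | 6·8 = 48
Q: 5·6+1·1+2·0+1·5 = 36 | 6·6 = 36
G: 5·2+1·3+2·2+1·7 = 24 | 6·4 = 24
E: 5·0+1·3+2·1+1·7 = 12 | 6·2 = 12
gcd(5,1,2,1,6) = 1

Coefficients: [5, 1, 2, 1, 6]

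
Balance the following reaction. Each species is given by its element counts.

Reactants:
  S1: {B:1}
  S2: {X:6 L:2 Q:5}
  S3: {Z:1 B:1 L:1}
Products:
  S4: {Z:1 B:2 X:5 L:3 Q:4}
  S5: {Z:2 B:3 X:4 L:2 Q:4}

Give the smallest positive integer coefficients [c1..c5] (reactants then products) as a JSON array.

Z: 5·0+4·0+6·1 = 6 | 4·1+1·2 = 6
B: 5·1+4·0+6·1 = 11 | 4·2+1·3 = 11
X: 5·0+4·6+6·0 = 24 | 4·5+1·4 = 24
L: 5·0+4·2+6·1 = 14 | 4·3+1·2 = 14
Q: 5·0+4·5+6·0 = 20 | 4·4+1·4 = 20
gcd(5,4,6,4,1) = 1

Coefficients: [5, 4, 6, 4, 1]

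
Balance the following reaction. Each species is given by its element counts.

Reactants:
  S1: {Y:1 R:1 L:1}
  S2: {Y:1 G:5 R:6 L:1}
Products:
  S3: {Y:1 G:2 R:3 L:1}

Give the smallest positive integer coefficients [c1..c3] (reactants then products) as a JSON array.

Coefficients: [3, 2, 5]

Y: 3·1+2·1 = 5 | 5·1 = 5
G: 3·0+2·5 = 10 | 5·2 = 10
R: 3·1+2·6 = 15 | 5·3 = 15
L: 3·1+2·1 = 5 | 5·1 = 5
gcd(3,2,5) = 1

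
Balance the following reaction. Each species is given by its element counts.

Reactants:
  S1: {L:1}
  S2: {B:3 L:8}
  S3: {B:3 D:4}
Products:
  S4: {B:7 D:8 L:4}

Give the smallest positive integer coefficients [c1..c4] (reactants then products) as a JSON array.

B: 4·0+1·3+6·3 = 21 | 3·7 = 21
D: 4·0+1·0+6·4 = 24 | 3·8 = 24
L: 4·1+1·8+6·0 = 12 | 3·4 = 12
gcd(4,1,6,3) = 1

Coefficients: [4, 1, 6, 3]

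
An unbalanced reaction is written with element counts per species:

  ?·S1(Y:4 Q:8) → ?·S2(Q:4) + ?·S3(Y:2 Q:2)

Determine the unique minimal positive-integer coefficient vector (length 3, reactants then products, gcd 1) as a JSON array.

Coefficients: [1, 1, 2]

Y: 1·4 = 4 | 1·0+2·2 = 4
Q: 1·8 = 8 | 1·4+2·2 = 8
gcd(1,1,2) = 1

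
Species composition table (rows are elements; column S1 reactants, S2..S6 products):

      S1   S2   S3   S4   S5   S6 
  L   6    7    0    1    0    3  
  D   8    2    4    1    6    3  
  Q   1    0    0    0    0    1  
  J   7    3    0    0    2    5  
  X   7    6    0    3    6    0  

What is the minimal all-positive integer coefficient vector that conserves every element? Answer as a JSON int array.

Coefficients: [6, 2, 1, 4, 3, 6]

L: 6·6 = 36 | 2·7+1·0+4·1+3·0+6·3 = 36
D: 6·8 = 48 | 2·2+1·4+4·1+3·6+6·3 = 48
Q: 6·1 = 6 | 2·0+1·0+4·0+3·0+6·1 = 6
J: 6·7 = 42 | 2·3+1·0+4·0+3·2+6·5 = 42
X: 6·7 = 42 | 2·6+1·0+4·3+3·6+6·0 = 42
gcd(6,2,1,4,3,6) = 1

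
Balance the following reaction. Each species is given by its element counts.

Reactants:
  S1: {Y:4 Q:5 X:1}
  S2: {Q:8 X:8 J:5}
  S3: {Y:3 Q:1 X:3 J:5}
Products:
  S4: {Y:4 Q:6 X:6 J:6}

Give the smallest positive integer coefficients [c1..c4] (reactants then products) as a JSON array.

Coefficients: [2, 2, 4, 5]

Y: 2·4+2·0+4·3 = 20 | 5·4 = 20
Q: 2·5+2·8+4·1 = 30 | 5·6 = 30
X: 2·1+2·8+4·3 = 30 | 5·6 = 30
J: 2·0+2·5+4·5 = 30 | 5·6 = 30
gcd(2,2,4,5) = 1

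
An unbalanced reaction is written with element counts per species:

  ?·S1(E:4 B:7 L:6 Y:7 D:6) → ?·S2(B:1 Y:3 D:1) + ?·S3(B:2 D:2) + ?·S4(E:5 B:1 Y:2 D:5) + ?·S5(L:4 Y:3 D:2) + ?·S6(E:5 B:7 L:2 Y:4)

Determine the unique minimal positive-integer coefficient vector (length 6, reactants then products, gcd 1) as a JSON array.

Coefficients: [5, 1, 6, 1, 6, 3]

E: 5·4 = 20 | 1·0+6·0+1·5+6·0+3·5 = 20
B: 5·7 = 35 | 1·1+6·2+1·1+6·0+3·7 = 35
L: 5·6 = 30 | 1·0+6·0+1·0+6·4+3·2 = 30
Y: 5·7 = 35 | 1·3+6·0+1·2+6·3+3·4 = 35
D: 5·6 = 30 | 1·1+6·2+1·5+6·2+3·0 = 30
gcd(5,1,6,1,6,3) = 1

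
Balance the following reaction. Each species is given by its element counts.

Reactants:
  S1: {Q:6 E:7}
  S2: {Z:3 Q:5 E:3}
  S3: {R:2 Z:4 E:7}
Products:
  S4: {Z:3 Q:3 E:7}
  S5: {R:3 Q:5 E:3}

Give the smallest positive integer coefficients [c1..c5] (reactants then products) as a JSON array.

Coefficients: [3, 2, 3, 6, 2]

R: 3·0+2·0+3·2 = 6 | 6·0+2·3 = 6
Z: 3·0+2·3+3·4 = 18 | 6·3+2·0 = 18
Q: 3·6+2·5+3·0 = 28 | 6·3+2·5 = 28
E: 3·7+2·3+3·7 = 48 | 6·7+2·3 = 48
gcd(3,2,3,6,2) = 1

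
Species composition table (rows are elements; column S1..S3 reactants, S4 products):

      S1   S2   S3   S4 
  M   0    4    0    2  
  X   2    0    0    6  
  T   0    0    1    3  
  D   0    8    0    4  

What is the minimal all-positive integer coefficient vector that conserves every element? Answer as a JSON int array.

M: 6·0+1·4+6·0 = 4 | 2·2 = 4
X: 6·2+1·0+6·0 = 12 | 2·6 = 12
T: 6·0+1·0+6·1 = 6 | 2·3 = 6
D: 6·0+1·8+6·0 = 8 | 2·4 = 8
gcd(6,1,6,2) = 1

Coefficients: [6, 1, 6, 2]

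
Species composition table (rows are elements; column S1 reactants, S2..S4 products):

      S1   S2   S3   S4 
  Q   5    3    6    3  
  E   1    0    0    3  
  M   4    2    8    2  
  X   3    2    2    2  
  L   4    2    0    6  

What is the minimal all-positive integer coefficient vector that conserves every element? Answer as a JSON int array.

Q: 6·5 = 30 | 6·3+1·6+2·3 = 30
E: 6·1 = 6 | 6·0+1·0+2·3 = 6
M: 6·4 = 24 | 6·2+1·8+2·2 = 24
X: 6·3 = 18 | 6·2+1·2+2·2 = 18
L: 6·4 = 24 | 6·2+1·0+2·6 = 24
gcd(6,6,1,2) = 1

Coefficients: [6, 6, 1, 2]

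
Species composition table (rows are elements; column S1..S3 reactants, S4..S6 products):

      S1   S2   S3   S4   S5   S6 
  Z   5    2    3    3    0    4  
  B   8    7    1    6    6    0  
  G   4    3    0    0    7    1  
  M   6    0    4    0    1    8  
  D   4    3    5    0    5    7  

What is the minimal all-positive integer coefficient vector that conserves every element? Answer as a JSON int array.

Z: 3·5+2·2+4·3 = 31 | 5·3+2·0+4·4 = 31
B: 3·8+2·7+4·1 = 42 | 5·6+2·6+4·0 = 42
G: 3·4+2·3+4·0 = 18 | 5·0+2·7+4·1 = 18
M: 3·6+2·0+4·4 = 34 | 5·0+2·1+4·8 = 34
D: 3·4+2·3+4·5 = 38 | 5·0+2·5+4·7 = 38
gcd(3,2,4,5,2,4) = 1

Coefficients: [3, 2, 4, 5, 2, 4]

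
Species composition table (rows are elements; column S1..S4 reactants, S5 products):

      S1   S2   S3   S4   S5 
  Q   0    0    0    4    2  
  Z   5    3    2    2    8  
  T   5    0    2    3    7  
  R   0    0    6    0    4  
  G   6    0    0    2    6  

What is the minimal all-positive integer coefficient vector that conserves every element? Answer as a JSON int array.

Q: 5·0+3·0+4·0+3·4 = 12 | 6·2 = 12
Z: 5·5+3·3+4·2+3·2 = 48 | 6·8 = 48
T: 5·5+3·0+4·2+3·3 = 42 | 6·7 = 42
R: 5·0+3·0+4·6+3·0 = 24 | 6·4 = 24
G: 5·6+3·0+4·0+3·2 = 36 | 6·6 = 36
gcd(5,3,4,3,6) = 1

Coefficients: [5, 3, 4, 3, 6]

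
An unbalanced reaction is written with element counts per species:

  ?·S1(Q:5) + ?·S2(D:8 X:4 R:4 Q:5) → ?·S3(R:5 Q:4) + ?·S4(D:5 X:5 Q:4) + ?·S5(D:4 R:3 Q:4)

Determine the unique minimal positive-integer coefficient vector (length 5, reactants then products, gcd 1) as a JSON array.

D: 3·0+5·8 = 40 | 1·0+4·5+5·4 = 40
X: 3·0+5·4 = 20 | 1·0+4·5+5·0 = 20
R: 3·0+5·4 = 20 | 1·5+4·0+5·3 = 20
Q: 3·5+5·5 = 40 | 1·4+4·4+5·4 = 40
gcd(3,5,1,4,5) = 1

Coefficients: [3, 5, 1, 4, 5]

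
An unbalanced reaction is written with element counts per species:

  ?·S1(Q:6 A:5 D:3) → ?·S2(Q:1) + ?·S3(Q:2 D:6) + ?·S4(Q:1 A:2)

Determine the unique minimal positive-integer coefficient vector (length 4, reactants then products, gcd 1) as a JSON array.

Coefficients: [2, 5, 1, 5]

Q: 2·6 = 12 | 5·1+1·2+5·1 = 12
A: 2·5 = 10 | 5·0+1·0+5·2 = 10
D: 2·3 = 6 | 5·0+1·6+5·0 = 6
gcd(2,5,1,5) = 1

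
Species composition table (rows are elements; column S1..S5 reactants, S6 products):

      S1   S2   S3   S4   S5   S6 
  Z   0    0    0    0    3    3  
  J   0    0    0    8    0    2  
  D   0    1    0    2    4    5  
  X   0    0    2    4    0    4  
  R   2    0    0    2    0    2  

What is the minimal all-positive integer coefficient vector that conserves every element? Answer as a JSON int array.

Coefficients: [3, 2, 6, 1, 4, 4]

Z: 3·0+2·0+6·0+1·0+4·3 = 12 | 4·3 = 12
J: 3·0+2·0+6·0+1·8+4·0 = 8 | 4·2 = 8
D: 3·0+2·1+6·0+1·2+4·4 = 20 | 4·5 = 20
X: 3·0+2·0+6·2+1·4+4·0 = 16 | 4·4 = 16
R: 3·2+2·0+6·0+1·2+4·0 = 8 | 4·2 = 8
gcd(3,2,6,1,4,4) = 1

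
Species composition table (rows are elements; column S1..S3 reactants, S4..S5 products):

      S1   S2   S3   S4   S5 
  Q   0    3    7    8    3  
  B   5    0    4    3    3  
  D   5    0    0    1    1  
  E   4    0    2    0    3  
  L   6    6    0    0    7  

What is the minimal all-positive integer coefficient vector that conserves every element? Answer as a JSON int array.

Coefficients: [2, 5, 5, 4, 6]

Q: 2·0+5·3+5·7 = 50 | 4·8+6·3 = 50
B: 2·5+5·0+5·4 = 30 | 4·3+6·3 = 30
D: 2·5+5·0+5·0 = 10 | 4·1+6·1 = 10
E: 2·4+5·0+5·2 = 18 | 4·0+6·3 = 18
L: 2·6+5·6+5·0 = 42 | 4·0+6·7 = 42
gcd(2,5,5,4,6) = 1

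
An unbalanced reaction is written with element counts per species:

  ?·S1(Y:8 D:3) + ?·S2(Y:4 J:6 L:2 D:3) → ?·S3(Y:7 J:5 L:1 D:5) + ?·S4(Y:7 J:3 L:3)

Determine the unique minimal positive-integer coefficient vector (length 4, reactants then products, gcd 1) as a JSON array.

Coefficients: [2, 3, 3, 1]

Y: 2·8+3·4 = 28 | 3·7+1·7 = 28
J: 2·0+3·6 = 18 | 3·5+1·3 = 18
L: 2·0+3·2 = 6 | 3·1+1·3 = 6
D: 2·3+3·3 = 15 | 3·5+1·0 = 15
gcd(2,3,3,1) = 1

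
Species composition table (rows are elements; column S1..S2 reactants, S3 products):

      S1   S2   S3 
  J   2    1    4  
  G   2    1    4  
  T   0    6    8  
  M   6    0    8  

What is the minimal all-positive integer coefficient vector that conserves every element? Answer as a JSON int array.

Coefficients: [4, 4, 3]

J: 4·2+4·1 = 12 | 3·4 = 12
G: 4·2+4·1 = 12 | 3·4 = 12
T: 4·0+4·6 = 24 | 3·8 = 24
M: 4·6+4·0 = 24 | 3·8 = 24
gcd(4,4,3) = 1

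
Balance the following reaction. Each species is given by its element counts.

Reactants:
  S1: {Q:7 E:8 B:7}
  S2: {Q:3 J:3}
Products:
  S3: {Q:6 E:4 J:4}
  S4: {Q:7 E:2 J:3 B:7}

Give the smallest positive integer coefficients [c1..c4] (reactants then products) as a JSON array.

Coefficients: [2, 6, 3, 2]

Q: 2·7+6·3 = 32 | 3·6+2·7 = 32
E: 2·8+6·0 = 16 | 3·4+2·2 = 16
J: 2·0+6·3 = 18 | 3·4+2·3 = 18
B: 2·7+6·0 = 14 | 3·0+2·7 = 14
gcd(2,6,3,2) = 1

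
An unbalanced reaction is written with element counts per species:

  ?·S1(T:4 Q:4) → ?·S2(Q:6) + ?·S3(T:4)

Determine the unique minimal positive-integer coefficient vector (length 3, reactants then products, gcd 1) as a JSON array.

Coefficients: [3, 2, 3]

T: 3·4 = 12 | 2·0+3·4 = 12
Q: 3·4 = 12 | 2·6+3·0 = 12
gcd(3,2,3) = 1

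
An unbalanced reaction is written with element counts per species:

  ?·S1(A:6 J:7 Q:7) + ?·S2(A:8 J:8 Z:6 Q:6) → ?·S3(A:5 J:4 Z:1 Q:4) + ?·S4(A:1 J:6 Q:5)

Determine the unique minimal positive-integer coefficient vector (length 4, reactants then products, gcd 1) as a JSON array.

A: 4·6+1·8 = 32 | 6·5+2·1 = 32
J: 4·7+1·8 = 36 | 6·4+2·6 = 36
Z: 4·0+1·6 = 6 | 6·1+2·0 = 6
Q: 4·7+1·6 = 34 | 6·4+2·5 = 34
gcd(4,1,6,2) = 1

Coefficients: [4, 1, 6, 2]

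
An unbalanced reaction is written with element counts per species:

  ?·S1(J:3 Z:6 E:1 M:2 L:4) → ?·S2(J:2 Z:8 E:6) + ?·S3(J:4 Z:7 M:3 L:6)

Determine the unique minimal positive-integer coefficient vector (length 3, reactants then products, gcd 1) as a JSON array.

Coefficients: [6, 1, 4]

J: 6·3 = 18 | 1·2+4·4 = 18
Z: 6·6 = 36 | 1·8+4·7 = 36
E: 6·1 = 6 | 1·6+4·0 = 6
M: 6·2 = 12 | 1·0+4·3 = 12
L: 6·4 = 24 | 1·0+4·6 = 24
gcd(6,1,4) = 1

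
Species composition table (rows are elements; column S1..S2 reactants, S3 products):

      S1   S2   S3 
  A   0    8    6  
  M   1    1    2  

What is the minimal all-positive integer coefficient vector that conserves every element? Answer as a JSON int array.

A: 5·0+3·8 = 24 | 4·6 = 24
M: 5·1+3·1 = 8 | 4·2 = 8
gcd(5,3,4) = 1

Coefficients: [5, 3, 4]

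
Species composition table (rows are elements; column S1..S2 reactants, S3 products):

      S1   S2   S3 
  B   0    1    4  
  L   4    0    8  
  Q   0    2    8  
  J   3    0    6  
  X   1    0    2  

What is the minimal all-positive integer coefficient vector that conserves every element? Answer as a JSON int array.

B: 2·0+4·1 = 4 | 1·4 = 4
L: 2·4+4·0 = 8 | 1·8 = 8
Q: 2·0+4·2 = 8 | 1·8 = 8
J: 2·3+4·0 = 6 | 1·6 = 6
X: 2·1+4·0 = 2 | 1·2 = 2
gcd(2,4,1) = 1

Coefficients: [2, 4, 1]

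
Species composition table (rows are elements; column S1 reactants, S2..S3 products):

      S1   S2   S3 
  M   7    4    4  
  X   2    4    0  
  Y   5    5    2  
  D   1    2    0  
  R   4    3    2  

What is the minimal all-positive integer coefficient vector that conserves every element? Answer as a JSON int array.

Coefficients: [4, 2, 5]

M: 4·7 = 28 | 2·4+5·4 = 28
X: 4·2 = 8 | 2·4+5·0 = 8
Y: 4·5 = 20 | 2·5+5·2 = 20
D: 4·1 = 4 | 2·2+5·0 = 4
R: 4·4 = 16 | 2·3+5·2 = 16
gcd(4,2,5) = 1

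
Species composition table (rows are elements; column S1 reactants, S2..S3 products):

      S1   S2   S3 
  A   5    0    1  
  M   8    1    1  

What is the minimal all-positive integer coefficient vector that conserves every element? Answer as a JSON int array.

A: 1·5 = 5 | 3·0+5·1 = 5
M: 1·8 = 8 | 3·1+5·1 = 8
gcd(1,3,5) = 1

Coefficients: [1, 3, 5]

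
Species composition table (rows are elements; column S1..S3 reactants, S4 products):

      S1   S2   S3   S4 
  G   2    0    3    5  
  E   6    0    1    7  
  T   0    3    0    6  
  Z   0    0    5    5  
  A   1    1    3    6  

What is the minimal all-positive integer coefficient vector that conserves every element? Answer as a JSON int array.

Coefficients: [1, 2, 1, 1]

G: 1·2+2·0+1·3 = 5 | 1·5 = 5
E: 1·6+2·0+1·1 = 7 | 1·7 = 7
T: 1·0+2·3+1·0 = 6 | 1·6 = 6
Z: 1·0+2·0+1·5 = 5 | 1·5 = 5
A: 1·1+2·1+1·3 = 6 | 1·6 = 6
gcd(1,2,1,1) = 1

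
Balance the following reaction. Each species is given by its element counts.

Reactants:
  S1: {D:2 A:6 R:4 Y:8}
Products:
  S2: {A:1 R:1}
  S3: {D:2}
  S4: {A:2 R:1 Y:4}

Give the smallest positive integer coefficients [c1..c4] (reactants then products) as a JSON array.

Coefficients: [1, 2, 1, 2]

D: 1·2 = 2 | 2·0+1·2+2·0 = 2
A: 1·6 = 6 | 2·1+1·0+2·2 = 6
R: 1·4 = 4 | 2·1+1·0+2·1 = 4
Y: 1·8 = 8 | 2·0+1·0+2·4 = 8
gcd(1,2,1,2) = 1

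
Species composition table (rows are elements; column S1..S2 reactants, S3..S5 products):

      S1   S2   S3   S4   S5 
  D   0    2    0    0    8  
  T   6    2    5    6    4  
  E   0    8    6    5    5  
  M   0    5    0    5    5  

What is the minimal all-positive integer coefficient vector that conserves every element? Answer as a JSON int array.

Coefficients: [4, 4, 2, 3, 1]

D: 4·0+4·2 = 8 | 2·0+3·0+1·8 = 8
T: 4·6+4·2 = 32 | 2·5+3·6+1·4 = 32
E: 4·0+4·8 = 32 | 2·6+3·5+1·5 = 32
M: 4·0+4·5 = 20 | 2·0+3·5+1·5 = 20
gcd(4,4,2,3,1) = 1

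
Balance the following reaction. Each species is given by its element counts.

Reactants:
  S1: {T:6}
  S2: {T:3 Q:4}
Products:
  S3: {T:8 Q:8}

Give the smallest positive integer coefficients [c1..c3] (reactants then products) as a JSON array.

Coefficients: [1, 6, 3]

T: 1·6+6·3 = 24 | 3·8 = 24
Q: 1·0+6·4 = 24 | 3·8 = 24
gcd(1,6,3) = 1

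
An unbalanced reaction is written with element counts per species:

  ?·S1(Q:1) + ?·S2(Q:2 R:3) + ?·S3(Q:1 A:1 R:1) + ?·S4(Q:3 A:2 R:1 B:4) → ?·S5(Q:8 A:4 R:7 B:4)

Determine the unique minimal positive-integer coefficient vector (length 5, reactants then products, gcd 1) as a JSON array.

Q: 1·1+4·2+6·1+3·3 = 24 | 3·8 = 24
A: 1·0+4·0+6·1+3·2 = 12 | 3·4 = 12
R: 1·0+4·3+6·1+3·1 = 21 | 3·7 = 21
B: 1·0+4·0+6·0+3·4 = 12 | 3·4 = 12
gcd(1,4,6,3,3) = 1

Coefficients: [1, 4, 6, 3, 3]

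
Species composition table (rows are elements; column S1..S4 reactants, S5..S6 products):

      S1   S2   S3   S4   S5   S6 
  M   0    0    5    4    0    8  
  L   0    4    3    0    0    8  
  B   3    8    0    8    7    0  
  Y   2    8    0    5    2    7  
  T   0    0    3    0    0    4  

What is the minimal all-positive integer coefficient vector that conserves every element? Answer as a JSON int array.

Coefficients: [1, 3, 4, 1, 5, 3]

M: 1·0+3·0+4·5+1·4 = 24 | 5·0+3·8 = 24
L: 1·0+3·4+4·3+1·0 = 24 | 5·0+3·8 = 24
B: 1·3+3·8+4·0+1·8 = 35 | 5·7+3·0 = 35
Y: 1·2+3·8+4·0+1·5 = 31 | 5·2+3·7 = 31
T: 1·0+3·0+4·3+1·0 = 12 | 5·0+3·4 = 12
gcd(1,3,4,1,5,3) = 1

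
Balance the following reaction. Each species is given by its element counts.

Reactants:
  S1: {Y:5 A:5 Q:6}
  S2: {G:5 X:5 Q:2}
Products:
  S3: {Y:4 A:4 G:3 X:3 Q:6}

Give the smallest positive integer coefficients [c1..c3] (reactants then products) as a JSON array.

Coefficients: [4, 3, 5]

Y: 4·5+3·0 = 20 | 5·4 = 20
A: 4·5+3·0 = 20 | 5·4 = 20
G: 4·0+3·5 = 15 | 5·3 = 15
X: 4·0+3·5 = 15 | 5·3 = 15
Q: 4·6+3·2 = 30 | 5·6 = 30
gcd(4,3,5) = 1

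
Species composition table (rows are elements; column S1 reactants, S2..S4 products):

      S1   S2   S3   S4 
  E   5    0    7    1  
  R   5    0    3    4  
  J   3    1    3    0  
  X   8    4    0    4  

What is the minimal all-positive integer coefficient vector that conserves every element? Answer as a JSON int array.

Coefficients: [5, 6, 3, 4]

E: 5·5 = 25 | 6·0+3·7+4·1 = 25
R: 5·5 = 25 | 6·0+3·3+4·4 = 25
J: 5·3 = 15 | 6·1+3·3+4·0 = 15
X: 5·8 = 40 | 6·4+3·0+4·4 = 40
gcd(5,6,3,4) = 1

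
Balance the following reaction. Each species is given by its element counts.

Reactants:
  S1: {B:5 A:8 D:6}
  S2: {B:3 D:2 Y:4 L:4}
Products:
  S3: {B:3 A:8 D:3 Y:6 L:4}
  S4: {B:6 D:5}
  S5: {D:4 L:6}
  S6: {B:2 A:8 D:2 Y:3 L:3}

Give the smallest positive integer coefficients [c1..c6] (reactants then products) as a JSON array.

B: 5·5+6·3 = 43 | 3·3+5·6+1·0+2·2 = 43
A: 5·8+6·0 = 40 | 3·8+5·0+1·0+2·8 = 40
D: 5·6+6·2 = 42 | 3·3+5·5+1·4+2·2 = 42
Y: 5·0+6·4 = 24 | 3·6+5·0+1·0+2·3 = 24
L: 5·0+6·4 = 24 | 3·4+5·0+1·6+2·3 = 24
gcd(5,6,3,5,1,2) = 1

Coefficients: [5, 6, 3, 5, 1, 2]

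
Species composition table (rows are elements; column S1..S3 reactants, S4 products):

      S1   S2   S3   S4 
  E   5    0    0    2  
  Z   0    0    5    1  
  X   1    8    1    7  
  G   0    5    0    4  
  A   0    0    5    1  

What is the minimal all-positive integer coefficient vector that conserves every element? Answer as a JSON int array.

Coefficients: [2, 4, 1, 5]

E: 2·5+4·0+1·0 = 10 | 5·2 = 10
Z: 2·0+4·0+1·5 = 5 | 5·1 = 5
X: 2·1+4·8+1·1 = 35 | 5·7 = 35
G: 2·0+4·5+1·0 = 20 | 5·4 = 20
A: 2·0+4·0+1·5 = 5 | 5·1 = 5
gcd(2,4,1,5) = 1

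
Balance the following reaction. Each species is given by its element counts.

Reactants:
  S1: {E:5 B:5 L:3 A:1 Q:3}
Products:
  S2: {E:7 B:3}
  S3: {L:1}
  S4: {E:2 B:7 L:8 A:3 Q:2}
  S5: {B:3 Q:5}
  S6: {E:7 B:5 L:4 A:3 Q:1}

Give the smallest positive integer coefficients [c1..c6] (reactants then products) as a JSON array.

Coefficients: [6, 3, 6, 1, 3, 1]

E: 6·5 = 30 | 3·7+6·0+1·2+3·0+1·7 = 30
B: 6·5 = 30 | 3·3+6·0+1·7+3·3+1·5 = 30
L: 6·3 = 18 | 3·0+6·1+1·8+3·0+1·4 = 18
A: 6·1 = 6 | 3·0+6·0+1·3+3·0+1·3 = 6
Q: 6·3 = 18 | 3·0+6·0+1·2+3·5+1·1 = 18
gcd(6,3,6,1,3,1) = 1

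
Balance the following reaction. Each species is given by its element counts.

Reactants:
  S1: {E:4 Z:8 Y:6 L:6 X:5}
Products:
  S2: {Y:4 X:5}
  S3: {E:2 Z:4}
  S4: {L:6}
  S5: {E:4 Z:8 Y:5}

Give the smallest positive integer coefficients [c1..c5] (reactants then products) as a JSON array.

E: 5·4 = 20 | 5·0+6·2+5·0+2·4 = 20
Z: 5·8 = 40 | 5·0+6·4+5·0+2·8 = 40
Y: 5·6 = 30 | 5·4+6·0+5·0+2·5 = 30
L: 5·6 = 30 | 5·0+6·0+5·6+2·0 = 30
X: 5·5 = 25 | 5·5+6·0+5·0+2·0 = 25
gcd(5,5,6,5,2) = 1

Coefficients: [5, 5, 6, 5, 2]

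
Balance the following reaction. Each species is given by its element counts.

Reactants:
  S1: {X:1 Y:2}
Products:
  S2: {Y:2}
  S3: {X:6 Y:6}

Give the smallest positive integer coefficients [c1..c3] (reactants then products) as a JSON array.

X: 6·1 = 6 | 3·0+1·6 = 6
Y: 6·2 = 12 | 3·2+1·6 = 12
gcd(6,3,1) = 1

Coefficients: [6, 3, 1]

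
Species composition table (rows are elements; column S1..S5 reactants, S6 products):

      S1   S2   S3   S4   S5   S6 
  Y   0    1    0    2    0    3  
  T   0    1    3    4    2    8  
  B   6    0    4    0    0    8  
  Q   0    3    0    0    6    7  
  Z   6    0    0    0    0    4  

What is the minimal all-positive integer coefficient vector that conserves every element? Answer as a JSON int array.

Y: 2·0+5·1+3·0+2·2+1·0 = 9 | 3·3 = 9
T: 2·0+5·1+3·3+2·4+1·2 = 24 | 3·8 = 24
B: 2·6+5·0+3·4+2·0+1·0 = 24 | 3·8 = 24
Q: 2·0+5·3+3·0+2·0+1·6 = 21 | 3·7 = 21
Z: 2·6+5·0+3·0+2·0+1·0 = 12 | 3·4 = 12
gcd(2,5,3,2,1,3) = 1

Coefficients: [2, 5, 3, 2, 1, 3]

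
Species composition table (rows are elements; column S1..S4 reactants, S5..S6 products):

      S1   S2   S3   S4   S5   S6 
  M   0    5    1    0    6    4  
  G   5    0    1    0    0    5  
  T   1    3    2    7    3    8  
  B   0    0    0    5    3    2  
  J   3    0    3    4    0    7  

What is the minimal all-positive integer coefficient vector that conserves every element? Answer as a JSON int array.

M: 5·0+5·5+5·1+3·0 = 30 | 1·6+6·4 = 30
G: 5·5+5·0+5·1+3·0 = 30 | 1·0+6·5 = 30
T: 5·1+5·3+5·2+3·7 = 51 | 1·3+6·8 = 51
B: 5·0+5·0+5·0+3·5 = 15 | 1·3+6·2 = 15
J: 5·3+5·0+5·3+3·4 = 42 | 1·0+6·7 = 42
gcd(5,5,5,3,1,6) = 1

Coefficients: [5, 5, 5, 3, 1, 6]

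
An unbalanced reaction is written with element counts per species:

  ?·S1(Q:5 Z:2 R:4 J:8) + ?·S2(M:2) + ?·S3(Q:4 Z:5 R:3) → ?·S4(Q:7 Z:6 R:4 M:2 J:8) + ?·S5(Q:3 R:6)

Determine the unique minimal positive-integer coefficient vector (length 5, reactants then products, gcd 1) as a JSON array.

Coefficients: [5, 5, 4, 5, 2]

Q: 5·5+5·0+4·4 = 41 | 5·7+2·3 = 41
Z: 5·2+5·0+4·5 = 30 | 5·6+2·0 = 30
R: 5·4+5·0+4·3 = 32 | 5·4+2·6 = 32
M: 5·0+5·2+4·0 = 10 | 5·2+2·0 = 10
J: 5·8+5·0+4·0 = 40 | 5·8+2·0 = 40
gcd(5,5,4,5,2) = 1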